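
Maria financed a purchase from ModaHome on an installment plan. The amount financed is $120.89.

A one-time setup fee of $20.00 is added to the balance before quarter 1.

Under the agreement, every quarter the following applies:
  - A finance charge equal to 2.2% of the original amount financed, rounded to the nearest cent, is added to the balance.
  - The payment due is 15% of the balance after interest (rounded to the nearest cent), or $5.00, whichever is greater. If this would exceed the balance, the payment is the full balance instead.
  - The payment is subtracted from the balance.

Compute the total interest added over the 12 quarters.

$31.92

Quarter 1: opening $140.89; interest $2.66 → $143.55; payment $21.53; balance $122.02
Quarter 2: opening $122.02; interest $2.66 → $124.68; payment $18.70; balance $105.98
Quarter 3: opening $105.98; interest $2.66 → $108.64; payment $16.30; balance $92.34
Quarter 4: opening $92.34; interest $2.66 → $95.00; payment $14.25; balance $80.75
Quarter 5: opening $80.75; interest $2.66 → $83.41; payment $12.51; balance $70.90
Quarter 6: opening $70.90; interest $2.66 → $73.56; payment $11.03; balance $62.53
Quarter 7: opening $62.53; interest $2.66 → $65.19; payment $9.78; balance $55.41
Quarter 8: opening $55.41; interest $2.66 → $58.07; payment $8.71; balance $49.36
Quarter 9: opening $49.36; interest $2.66 → $52.02; payment $7.80; balance $44.22
Quarter 10: opening $44.22; interest $2.66 → $46.88; payment $7.03; balance $39.85
Quarter 11: opening $39.85; interest $2.66 → $42.51; payment $6.38; balance $36.13
Quarter 12: opening $36.13; interest $2.66 → $38.79; payment $5.82; balance $32.97
Total interest: $2.66 + $2.66 + $2.66 + $2.66 + $2.66 + $2.66 + $2.66 + $2.66 + $2.66 + $2.66 + $2.66 + $2.66 = $31.92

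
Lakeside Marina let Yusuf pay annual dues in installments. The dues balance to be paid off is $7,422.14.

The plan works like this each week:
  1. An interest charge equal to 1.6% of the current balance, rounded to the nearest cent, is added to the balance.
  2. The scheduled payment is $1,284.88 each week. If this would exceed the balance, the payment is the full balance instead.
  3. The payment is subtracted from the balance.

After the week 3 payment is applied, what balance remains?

$3,867.49

# | Opening | Interest | Payment | End bal
1 | $7,422.14 | $118.75 | $1,284.88 | $6,256.01
2 | $6,256.01 | $100.10 | $1,284.88 | $5,071.23
3 | $5,071.23 | $81.14 | $1,284.88 | $3,867.49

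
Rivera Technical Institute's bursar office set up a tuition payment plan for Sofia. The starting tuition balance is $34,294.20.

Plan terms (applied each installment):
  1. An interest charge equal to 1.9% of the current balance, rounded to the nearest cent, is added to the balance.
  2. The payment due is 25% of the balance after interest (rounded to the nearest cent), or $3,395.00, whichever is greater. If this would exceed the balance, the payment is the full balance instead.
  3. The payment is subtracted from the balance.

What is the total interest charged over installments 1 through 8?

$2,343.88

Installment 1: $34,294.20 +$651.59 interest = $34,945.79; pay $8,736.45 → $26,209.34
Installment 2: $26,209.34 +$497.98 interest = $26,707.32; pay $6,676.83 → $20,030.49
Installment 3: $20,030.49 +$380.58 interest = $20,411.07; pay $5,102.77 → $15,308.30
Installment 4: $15,308.30 +$290.86 interest = $15,599.16; pay $3,899.79 → $11,699.37
Installment 5: $11,699.37 +$222.29 interest = $11,921.66; pay $3,395.00 → $8,526.66
Installment 6: $8,526.66 +$162.01 interest = $8,688.67; pay $3,395.00 → $5,293.67
Installment 7: $5,293.67 +$100.58 interest = $5,394.25; pay $3,395.00 → $1,999.25
Installment 8: $1,999.25 +$37.99 interest = $2,037.24; pay $2,037.24 → $0.00
Total interest: $651.59 + $497.98 + $380.58 + $290.86 + $222.29 + $162.01 + $100.58 + $37.99 = $2,343.88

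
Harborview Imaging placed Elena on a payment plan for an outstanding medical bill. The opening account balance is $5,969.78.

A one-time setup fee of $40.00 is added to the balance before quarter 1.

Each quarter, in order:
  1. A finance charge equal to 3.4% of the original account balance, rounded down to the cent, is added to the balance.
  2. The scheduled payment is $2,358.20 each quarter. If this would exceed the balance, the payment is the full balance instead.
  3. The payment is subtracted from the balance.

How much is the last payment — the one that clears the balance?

Quarter 1: $6,009.78 +$202.97 interest = $6,212.75; pay $2,358.20 → $3,854.55
Quarter 2: $3,854.55 +$202.97 interest = $4,057.52; pay $2,358.20 → $1,699.32
Quarter 3: $1,699.32 +$202.97 interest = $1,902.29; pay $1,902.29 → $0.00

$1,902.29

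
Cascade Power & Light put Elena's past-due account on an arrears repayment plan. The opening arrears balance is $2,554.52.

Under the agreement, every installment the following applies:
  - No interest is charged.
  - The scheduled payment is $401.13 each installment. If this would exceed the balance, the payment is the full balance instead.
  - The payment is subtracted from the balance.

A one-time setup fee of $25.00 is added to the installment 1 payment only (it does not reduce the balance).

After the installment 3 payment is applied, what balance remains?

# | Opening | Payment | Fee | End bal
1 | $2,554.52 | $401.13 | $25.00 | $2,153.39
2 | $2,153.39 | $401.13 | — | $1,752.26
3 | $1,752.26 | $401.13 | — | $1,351.13

$1,351.13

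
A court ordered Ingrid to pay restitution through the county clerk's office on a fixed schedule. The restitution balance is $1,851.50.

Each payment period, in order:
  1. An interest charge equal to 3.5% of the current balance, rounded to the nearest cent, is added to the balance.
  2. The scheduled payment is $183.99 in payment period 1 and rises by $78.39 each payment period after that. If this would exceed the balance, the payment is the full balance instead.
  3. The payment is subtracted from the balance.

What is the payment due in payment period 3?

Payment period 1: opening $1,851.50; interest $64.80 → $1,916.30; payment $183.99; balance $1,732.31
Payment period 2: opening $1,732.31; interest $60.63 → $1,792.94; payment $262.38; balance $1,530.56
Payment period 3: opening $1,530.56; interest $53.57 → $1,584.13; payment $340.77; balance $1,243.36

$340.77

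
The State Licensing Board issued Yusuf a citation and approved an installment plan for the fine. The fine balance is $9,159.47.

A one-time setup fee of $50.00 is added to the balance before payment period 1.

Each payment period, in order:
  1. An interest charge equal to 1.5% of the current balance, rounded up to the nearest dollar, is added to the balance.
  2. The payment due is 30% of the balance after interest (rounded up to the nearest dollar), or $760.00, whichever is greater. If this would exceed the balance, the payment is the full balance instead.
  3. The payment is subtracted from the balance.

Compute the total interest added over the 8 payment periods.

Payment period 1: opening $9,209.47; interest $139.00 → $9,348.47; payment $2,805.00; balance $6,543.47
Payment period 2: opening $6,543.47; interest $99.00 → $6,642.47; payment $1,993.00; balance $4,649.47
Payment period 3: opening $4,649.47; interest $70.00 → $4,719.47; payment $1,416.00; balance $3,303.47
Payment period 4: opening $3,303.47; interest $50.00 → $3,353.47; payment $1,007.00; balance $2,346.47
Payment period 5: opening $2,346.47; interest $36.00 → $2,382.47; payment $760.00; balance $1,622.47
Payment period 6: opening $1,622.47; interest $25.00 → $1,647.47; payment $760.00; balance $887.47
Payment period 7: opening $887.47; interest $14.00 → $901.47; payment $760.00; balance $141.47
Payment period 8: opening $141.47; interest $3.00 → $144.47; payment $144.47; balance $0.00
Total interest: $139.00 + $99.00 + $70.00 + $50.00 + $36.00 + $25.00 + $14.00 + $3.00 = $436.00

$436.00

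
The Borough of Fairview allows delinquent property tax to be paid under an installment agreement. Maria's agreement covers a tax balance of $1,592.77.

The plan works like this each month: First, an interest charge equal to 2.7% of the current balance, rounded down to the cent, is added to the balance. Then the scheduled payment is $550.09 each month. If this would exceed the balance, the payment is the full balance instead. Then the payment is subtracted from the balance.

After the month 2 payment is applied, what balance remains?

Month 1: $1,592.77 +$43.00 interest = $1,635.77; pay $550.09 → $1,085.68
Month 2: $1,085.68 +$29.31 interest = $1,114.99; pay $550.09 → $564.90

$564.90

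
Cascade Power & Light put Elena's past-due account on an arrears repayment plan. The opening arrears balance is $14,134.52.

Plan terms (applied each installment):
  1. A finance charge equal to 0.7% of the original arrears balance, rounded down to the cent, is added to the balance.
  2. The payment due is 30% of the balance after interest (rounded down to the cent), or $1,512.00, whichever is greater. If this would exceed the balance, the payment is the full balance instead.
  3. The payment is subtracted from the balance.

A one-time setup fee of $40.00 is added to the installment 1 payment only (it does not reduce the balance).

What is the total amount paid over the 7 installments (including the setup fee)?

$14,867.10

Installment 1: opening $14,134.52; interest $98.94 → $14,233.46; payment $4,270.03 (+ $40.00 fee); balance $9,963.43
Installment 2: opening $9,963.43; interest $98.94 → $10,062.37; payment $3,018.71; balance $7,043.66
Installment 3: opening $7,043.66; interest $98.94 → $7,142.60; payment $2,142.78; balance $4,999.82
Installment 4: opening $4,999.82; interest $98.94 → $5,098.76; payment $1,529.62; balance $3,569.14
Installment 5: opening $3,569.14; interest $98.94 → $3,668.08; payment $1,512.00; balance $2,156.08
Installment 6: opening $2,156.08; interest $98.94 → $2,255.02; payment $1,512.00; balance $743.02
Installment 7: opening $743.02; interest $98.94 → $841.96; payment $841.96; balance $0.00
Total paid: $14,867.10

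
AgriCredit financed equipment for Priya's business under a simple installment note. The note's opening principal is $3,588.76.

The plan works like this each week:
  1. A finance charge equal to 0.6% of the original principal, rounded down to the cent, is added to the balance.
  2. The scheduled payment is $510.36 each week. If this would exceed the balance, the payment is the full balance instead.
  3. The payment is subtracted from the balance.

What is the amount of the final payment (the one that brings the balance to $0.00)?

$188.48

Week 1: $3,588.76 +$21.53 interest = $3,610.29; pay $510.36 → $3,099.93
Week 2: $3,099.93 +$21.53 interest = $3,121.46; pay $510.36 → $2,611.10
Week 3: $2,611.10 +$21.53 interest = $2,632.63; pay $510.36 → $2,122.27
Week 4: $2,122.27 +$21.53 interest = $2,143.80; pay $510.36 → $1,633.44
Week 5: $1,633.44 +$21.53 interest = $1,654.97; pay $510.36 → $1,144.61
Week 6: $1,144.61 +$21.53 interest = $1,166.14; pay $510.36 → $655.78
Week 7: $655.78 +$21.53 interest = $677.31; pay $510.36 → $166.95
Week 8: $166.95 +$21.53 interest = $188.48; pay $188.48 → $0.00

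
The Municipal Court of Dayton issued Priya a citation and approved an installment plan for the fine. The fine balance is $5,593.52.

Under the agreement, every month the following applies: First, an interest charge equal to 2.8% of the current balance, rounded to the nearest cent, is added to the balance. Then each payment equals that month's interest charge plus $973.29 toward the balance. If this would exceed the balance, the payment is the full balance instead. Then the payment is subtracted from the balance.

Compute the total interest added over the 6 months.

$530.93

Month 1: opening $5,593.52; interest $156.62 → $5,750.14; payment $1,129.91; balance $4,620.23
Month 2: opening $4,620.23; interest $129.37 → $4,749.60; payment $1,102.66; balance $3,646.94
Month 3: opening $3,646.94; interest $102.11 → $3,749.05; payment $1,075.40; balance $2,673.65
Month 4: opening $2,673.65; interest $74.86 → $2,748.51; payment $1,048.15; balance $1,700.36
Month 5: opening $1,700.36; interest $47.61 → $1,747.97; payment $1,020.90; balance $727.07
Month 6: opening $727.07; interest $20.36 → $747.43; payment $747.43; balance $0.00
Total interest: $156.62 + $129.37 + $102.11 + $74.86 + $47.61 + $20.36 = $530.93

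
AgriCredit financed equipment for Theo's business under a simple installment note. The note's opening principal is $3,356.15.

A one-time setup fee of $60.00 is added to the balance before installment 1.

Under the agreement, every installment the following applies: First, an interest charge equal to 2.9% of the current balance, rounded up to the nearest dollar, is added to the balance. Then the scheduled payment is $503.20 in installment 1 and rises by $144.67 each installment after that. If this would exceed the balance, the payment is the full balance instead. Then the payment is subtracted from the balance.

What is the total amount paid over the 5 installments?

# | Opening | Interest | Payment | End bal
1 | $3,416.15 | $100.00 | $503.20 | $3,012.95
2 | $3,012.95 | $88.00 | $647.87 | $2,453.08
3 | $2,453.08 | $72.00 | $792.54 | $1,732.54
4 | $1,732.54 | $51.00 | $937.21 | $846.33
5 | $846.33 | $25.00 | $871.33 | $0.00
Total paid: $3,752.15

$3,752.15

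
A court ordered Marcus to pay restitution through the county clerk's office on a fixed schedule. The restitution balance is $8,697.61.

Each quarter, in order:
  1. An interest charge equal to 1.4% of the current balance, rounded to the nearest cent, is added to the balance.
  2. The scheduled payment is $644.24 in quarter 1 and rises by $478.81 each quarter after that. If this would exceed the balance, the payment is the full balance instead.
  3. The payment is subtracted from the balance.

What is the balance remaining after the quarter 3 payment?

$5,665.01

# | Opening | Interest | Payment | End bal
1 | $8,697.61 | $121.77 | $644.24 | $8,175.14
2 | $8,175.14 | $114.45 | $1,123.05 | $7,166.54
3 | $7,166.54 | $100.33 | $1,601.86 | $5,665.01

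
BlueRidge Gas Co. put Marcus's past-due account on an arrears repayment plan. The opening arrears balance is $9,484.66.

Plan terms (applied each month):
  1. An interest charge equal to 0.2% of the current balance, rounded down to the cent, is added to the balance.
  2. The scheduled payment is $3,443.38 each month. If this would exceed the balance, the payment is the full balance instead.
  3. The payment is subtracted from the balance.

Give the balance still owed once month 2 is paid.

$2,628.98

# | Opening | Interest | Payment | End bal
1 | $9,484.66 | $18.96 | $3,443.38 | $6,060.24
2 | $6,060.24 | $12.12 | $3,443.38 | $2,628.98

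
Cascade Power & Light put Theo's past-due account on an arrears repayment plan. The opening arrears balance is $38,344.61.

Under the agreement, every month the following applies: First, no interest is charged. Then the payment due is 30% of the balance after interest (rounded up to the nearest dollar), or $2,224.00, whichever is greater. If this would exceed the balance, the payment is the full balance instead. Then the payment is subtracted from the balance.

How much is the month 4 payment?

$3,946.00

Month 1: opening $38,344.61; payment $11,504.00; balance $26,840.61
Month 2: opening $26,840.61; payment $8,053.00; balance $18,787.61
Month 3: opening $18,787.61; payment $5,637.00; balance $13,150.61
Month 4: opening $13,150.61; payment $3,946.00; balance $9,204.61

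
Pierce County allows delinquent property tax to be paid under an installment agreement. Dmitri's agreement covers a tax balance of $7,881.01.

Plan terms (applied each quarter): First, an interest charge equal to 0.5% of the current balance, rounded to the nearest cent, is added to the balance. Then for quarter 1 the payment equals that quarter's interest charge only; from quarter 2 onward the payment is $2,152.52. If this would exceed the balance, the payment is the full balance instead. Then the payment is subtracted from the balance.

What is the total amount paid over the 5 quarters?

$8,014.44

Quarter 1: $7,881.01 +$39.41 interest = $7,920.42; pay $39.41 → $7,881.01
Quarter 2: $7,881.01 +$39.41 interest = $7,920.42; pay $2,152.52 → $5,767.90
Quarter 3: $5,767.90 +$28.84 interest = $5,796.74; pay $2,152.52 → $3,644.22
Quarter 4: $3,644.22 +$18.22 interest = $3,662.44; pay $2,152.52 → $1,509.92
Quarter 5: $1,509.92 +$7.55 interest = $1,517.47; pay $1,517.47 → $0.00
Total paid: $8,014.44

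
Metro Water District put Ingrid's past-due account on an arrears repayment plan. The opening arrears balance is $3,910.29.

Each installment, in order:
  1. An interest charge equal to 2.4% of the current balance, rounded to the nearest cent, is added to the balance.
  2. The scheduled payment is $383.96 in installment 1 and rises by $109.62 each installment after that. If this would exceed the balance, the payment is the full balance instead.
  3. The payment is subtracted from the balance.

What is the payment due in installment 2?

$493.58

Installment 1: $3,910.29 +$93.85 interest = $4,004.14; pay $383.96 → $3,620.18
Installment 2: $3,620.18 +$86.88 interest = $3,707.06; pay $493.58 → $3,213.48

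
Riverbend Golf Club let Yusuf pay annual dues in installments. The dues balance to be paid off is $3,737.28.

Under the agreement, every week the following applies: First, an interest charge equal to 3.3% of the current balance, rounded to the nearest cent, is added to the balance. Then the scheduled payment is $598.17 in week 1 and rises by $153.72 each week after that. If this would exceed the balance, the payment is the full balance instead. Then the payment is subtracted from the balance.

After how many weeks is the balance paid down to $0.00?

5

# | Opening | Interest | Payment | End bal
1 | $3,737.28 | $123.33 | $598.17 | $3,262.44
2 | $3,262.44 | $107.66 | $751.89 | $2,618.21
3 | $2,618.21 | $86.40 | $905.61 | $1,799.00
4 | $1,799.00 | $59.37 | $1,059.33 | $799.04
5 | $799.04 | $26.37 | $825.41 | $0.00
Balance reaches $0.00 in week 5.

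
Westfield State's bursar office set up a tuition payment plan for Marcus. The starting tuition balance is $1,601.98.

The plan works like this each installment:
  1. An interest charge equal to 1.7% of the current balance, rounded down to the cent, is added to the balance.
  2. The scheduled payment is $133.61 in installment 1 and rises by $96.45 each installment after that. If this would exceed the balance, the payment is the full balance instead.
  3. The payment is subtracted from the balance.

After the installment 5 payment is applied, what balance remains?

$70.64

Installment 1: $1,601.98 +$27.23 interest = $1,629.21; pay $133.61 → $1,495.60
Installment 2: $1,495.60 +$25.42 interest = $1,521.02; pay $230.06 → $1,290.96
Installment 3: $1,290.96 +$21.94 interest = $1,312.90; pay $326.51 → $986.39
Installment 4: $986.39 +$16.76 interest = $1,003.15; pay $422.96 → $580.19
Installment 5: $580.19 +$9.86 interest = $590.05; pay $519.41 → $70.64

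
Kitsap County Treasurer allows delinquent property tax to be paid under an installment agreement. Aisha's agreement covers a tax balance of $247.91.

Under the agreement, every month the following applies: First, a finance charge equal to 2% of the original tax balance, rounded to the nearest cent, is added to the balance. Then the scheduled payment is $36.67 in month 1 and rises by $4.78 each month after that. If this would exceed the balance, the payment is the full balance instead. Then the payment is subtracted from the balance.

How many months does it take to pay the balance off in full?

6

Month 1: opening $247.91; interest $4.96 → $252.87; payment $36.67; balance $216.20
Month 2: opening $216.20; interest $4.96 → $221.16; payment $41.45; balance $179.71
Month 3: opening $179.71; interest $4.96 → $184.67; payment $46.23; balance $138.44
Month 4: opening $138.44; interest $4.96 → $143.40; payment $51.01; balance $92.39
Month 5: opening $92.39; interest $4.96 → $97.35; payment $55.79; balance $41.56
Month 6: opening $41.56; interest $4.96 → $46.52; payment $46.52; balance $0.00
Balance reaches $0.00 in month 6.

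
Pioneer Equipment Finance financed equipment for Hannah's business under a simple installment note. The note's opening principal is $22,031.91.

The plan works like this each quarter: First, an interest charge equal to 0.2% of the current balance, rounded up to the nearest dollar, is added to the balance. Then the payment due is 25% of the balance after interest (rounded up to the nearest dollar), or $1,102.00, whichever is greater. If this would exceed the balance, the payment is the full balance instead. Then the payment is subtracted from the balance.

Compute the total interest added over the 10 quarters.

Quarter 1: opening $22,031.91; interest $45.00 → $22,076.91; payment $5,520.00; balance $16,556.91
Quarter 2: opening $16,556.91; interest $34.00 → $16,590.91; payment $4,148.00; balance $12,442.91
Quarter 3: opening $12,442.91; interest $25.00 → $12,467.91; payment $3,117.00; balance $9,350.91
Quarter 4: opening $9,350.91; interest $19.00 → $9,369.91; payment $2,343.00; balance $7,026.91
Quarter 5: opening $7,026.91; interest $15.00 → $7,041.91; payment $1,761.00; balance $5,280.91
Quarter 6: opening $5,280.91; interest $11.00 → $5,291.91; payment $1,323.00; balance $3,968.91
Quarter 7: opening $3,968.91; interest $8.00 → $3,976.91; payment $1,102.00; balance $2,874.91
Quarter 8: opening $2,874.91; interest $6.00 → $2,880.91; payment $1,102.00; balance $1,778.91
Quarter 9: opening $1,778.91; interest $4.00 → $1,782.91; payment $1,102.00; balance $680.91
Quarter 10: opening $680.91; interest $2.00 → $682.91; payment $682.91; balance $0.00
Total interest: $45.00 + $34.00 + $25.00 + $19.00 + $15.00 + $11.00 + $8.00 + $6.00 + $4.00 + $2.00 = $169.00

$169.00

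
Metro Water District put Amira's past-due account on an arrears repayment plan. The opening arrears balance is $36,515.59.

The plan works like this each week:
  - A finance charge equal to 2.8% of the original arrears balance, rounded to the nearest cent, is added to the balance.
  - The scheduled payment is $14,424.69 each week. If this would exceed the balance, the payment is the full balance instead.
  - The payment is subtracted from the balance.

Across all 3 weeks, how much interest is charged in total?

Week 1: opening $36,515.59; interest $1,022.44 → $37,538.03; payment $14,424.69; balance $23,113.34
Week 2: opening $23,113.34; interest $1,022.44 → $24,135.78; payment $14,424.69; balance $9,711.09
Week 3: opening $9,711.09; interest $1,022.44 → $10,733.53; payment $10,733.53; balance $0.00
Total interest: $1,022.44 + $1,022.44 + $1,022.44 = $3,067.32

$3,067.32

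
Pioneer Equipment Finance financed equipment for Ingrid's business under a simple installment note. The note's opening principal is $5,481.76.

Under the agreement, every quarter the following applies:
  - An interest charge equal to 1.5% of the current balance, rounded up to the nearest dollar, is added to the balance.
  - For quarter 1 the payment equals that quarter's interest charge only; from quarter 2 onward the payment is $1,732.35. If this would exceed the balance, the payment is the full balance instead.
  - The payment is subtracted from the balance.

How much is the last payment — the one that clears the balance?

$465.71

# | Opening | Interest | Payment | End bal
1 | $5,481.76 | $83.00 | $83.00 | $5,481.76
2 | $5,481.76 | $83.00 | $1,732.35 | $3,832.41
3 | $3,832.41 | $58.00 | $1,732.35 | $2,158.06
4 | $2,158.06 | $33.00 | $1,732.35 | $458.71
5 | $458.71 | $7.00 | $465.71 | $0.00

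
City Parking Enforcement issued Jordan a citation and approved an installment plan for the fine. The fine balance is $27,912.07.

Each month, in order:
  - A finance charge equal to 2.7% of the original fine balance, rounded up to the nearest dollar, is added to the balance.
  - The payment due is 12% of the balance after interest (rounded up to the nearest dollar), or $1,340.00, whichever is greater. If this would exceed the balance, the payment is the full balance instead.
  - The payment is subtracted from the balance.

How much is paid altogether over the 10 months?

$23,692.00

Month 1: $27,912.07 +$754.00 interest = $28,666.07; pay $3,440.00 → $25,226.07
Month 2: $25,226.07 +$754.00 interest = $25,980.07; pay $3,118.00 → $22,862.07
Month 3: $22,862.07 +$754.00 interest = $23,616.07; pay $2,834.00 → $20,782.07
Month 4: $20,782.07 +$754.00 interest = $21,536.07; pay $2,585.00 → $18,951.07
Month 5: $18,951.07 +$754.00 interest = $19,705.07; pay $2,365.00 → $17,340.07
Month 6: $17,340.07 +$754.00 interest = $18,094.07; pay $2,172.00 → $15,922.07
Month 7: $15,922.07 +$754.00 interest = $16,676.07; pay $2,002.00 → $14,674.07
Month 8: $14,674.07 +$754.00 interest = $15,428.07; pay $1,852.00 → $13,576.07
Month 9: $13,576.07 +$754.00 interest = $14,330.07; pay $1,720.00 → $12,610.07
Month 10: $12,610.07 +$754.00 interest = $13,364.07; pay $1,604.00 → $11,760.07
Total paid: $23,692.00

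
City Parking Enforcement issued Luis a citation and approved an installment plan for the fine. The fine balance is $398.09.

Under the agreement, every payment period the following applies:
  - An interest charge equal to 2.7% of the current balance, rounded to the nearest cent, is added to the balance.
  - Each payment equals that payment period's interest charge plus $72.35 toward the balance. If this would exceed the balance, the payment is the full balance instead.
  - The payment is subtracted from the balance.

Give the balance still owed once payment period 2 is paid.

# | Opening | Interest | Payment | End bal
1 | $398.09 | $10.75 | $83.10 | $325.74
2 | $325.74 | $8.79 | $81.14 | $253.39

$253.39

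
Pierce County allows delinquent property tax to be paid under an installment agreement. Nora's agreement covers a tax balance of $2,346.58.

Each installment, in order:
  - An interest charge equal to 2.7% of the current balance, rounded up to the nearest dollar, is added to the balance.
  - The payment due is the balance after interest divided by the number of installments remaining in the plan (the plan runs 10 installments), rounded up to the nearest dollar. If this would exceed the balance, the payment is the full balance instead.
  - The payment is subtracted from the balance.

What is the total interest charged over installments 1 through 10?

$384.00

# | Opening | Interest | Payment | End bal
1 | $2,346.58 | $64.00 | $242.00 | $2,168.58
2 | $2,168.58 | $59.00 | $248.00 | $1,979.58
3 | $1,979.58 | $54.00 | $255.00 | $1,778.58
4 | $1,778.58 | $49.00 | $262.00 | $1,565.58
5 | $1,565.58 | $43.00 | $269.00 | $1,339.58
6 | $1,339.58 | $37.00 | $276.00 | $1,100.58
7 | $1,100.58 | $30.00 | $283.00 | $847.58
8 | $847.58 | $23.00 | $291.00 | $579.58
9 | $579.58 | $16.00 | $298.00 | $297.58
10 | $297.58 | $9.00 | $306.58 | $0.00
Total interest: $64.00 + $59.00 + $54.00 + $49.00 + $43.00 + $37.00 + $30.00 + $23.00 + $16.00 + $9.00 = $384.00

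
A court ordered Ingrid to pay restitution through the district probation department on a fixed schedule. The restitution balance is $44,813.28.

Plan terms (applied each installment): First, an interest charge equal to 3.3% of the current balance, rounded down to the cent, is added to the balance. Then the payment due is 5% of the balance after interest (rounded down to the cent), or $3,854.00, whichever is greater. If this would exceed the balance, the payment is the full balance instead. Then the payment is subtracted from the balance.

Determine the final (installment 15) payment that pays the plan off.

$3,507.48

# | Opening | Interest | Payment | End bal
1 | $44,813.28 | $1,478.83 | $3,854.00 | $42,438.11
2 | $42,438.11 | $1,400.45 | $3,854.00 | $39,984.56
3 | $39,984.56 | $1,319.49 | $3,854.00 | $37,450.05
4 | $37,450.05 | $1,235.85 | $3,854.00 | $34,831.90
5 | $34,831.90 | $1,149.45 | $3,854.00 | $32,127.35
6 | $32,127.35 | $1,060.20 | $3,854.00 | $29,333.55
7 | $29,333.55 | $968.00 | $3,854.00 | $26,447.55
8 | $26,447.55 | $872.76 | $3,854.00 | $23,466.31
9 | $23,466.31 | $774.38 | $3,854.00 | $20,386.69
10 | $20,386.69 | $672.76 | $3,854.00 | $17,205.45
11 | $17,205.45 | $567.77 | $3,854.00 | $13,919.22
12 | $13,919.22 | $459.33 | $3,854.00 | $10,524.55
13 | $10,524.55 | $347.31 | $3,854.00 | $7,017.86
14 | $7,017.86 | $231.58 | $3,854.00 | $3,395.44
15 | $3,395.44 | $112.04 | $3,507.48 | $0.00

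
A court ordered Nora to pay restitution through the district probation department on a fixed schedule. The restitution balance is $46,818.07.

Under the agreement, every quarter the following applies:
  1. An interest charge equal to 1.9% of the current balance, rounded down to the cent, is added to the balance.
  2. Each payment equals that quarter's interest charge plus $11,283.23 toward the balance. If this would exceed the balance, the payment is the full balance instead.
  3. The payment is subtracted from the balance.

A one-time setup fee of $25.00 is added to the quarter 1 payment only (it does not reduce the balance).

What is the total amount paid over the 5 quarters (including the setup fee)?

# | Opening | Interest | Payment | Fee | End bal
1 | $46,818.07 | $889.54 | $12,172.77 | $25.00 | $35,534.84
2 | $35,534.84 | $675.16 | $11,958.39 | — | $24,251.61
3 | $24,251.61 | $460.78 | $11,744.01 | — | $12,968.38
4 | $12,968.38 | $246.39 | $11,529.62 | — | $1,685.15
5 | $1,685.15 | $32.01 | $1,717.16 | — | $0.00
Total paid: $49,146.95

$49,146.95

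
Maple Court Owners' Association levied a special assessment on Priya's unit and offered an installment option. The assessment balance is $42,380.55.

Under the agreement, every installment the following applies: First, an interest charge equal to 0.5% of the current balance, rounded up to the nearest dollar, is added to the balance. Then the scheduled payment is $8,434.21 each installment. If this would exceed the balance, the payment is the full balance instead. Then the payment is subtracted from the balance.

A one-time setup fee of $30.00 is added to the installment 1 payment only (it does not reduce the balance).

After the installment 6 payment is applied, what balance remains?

$0.00

Installment 1: $42,380.55 +$212.00 interest = $42,592.55; pay $8,434.21 (+ $30.00 fee) → $34,158.34
Installment 2: $34,158.34 +$171.00 interest = $34,329.34; pay $8,434.21 → $25,895.13
Installment 3: $25,895.13 +$130.00 interest = $26,025.13; pay $8,434.21 → $17,590.92
Installment 4: $17,590.92 +$88.00 interest = $17,678.92; pay $8,434.21 → $9,244.71
Installment 5: $9,244.71 +$47.00 interest = $9,291.71; pay $8,434.21 → $857.50
Installment 6: $857.50 +$5.00 interest = $862.50; pay $862.50 → $0.00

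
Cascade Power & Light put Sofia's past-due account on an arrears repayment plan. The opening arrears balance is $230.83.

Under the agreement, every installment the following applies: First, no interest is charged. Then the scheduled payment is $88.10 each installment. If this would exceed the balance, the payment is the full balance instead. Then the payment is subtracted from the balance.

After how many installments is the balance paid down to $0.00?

Installment 1: opening $230.83; payment $88.10; balance $142.73
Installment 2: opening $142.73; payment $88.10; balance $54.63
Installment 3: opening $54.63; payment $54.63; balance $0.00
Balance reaches $0.00 in installment 3.

3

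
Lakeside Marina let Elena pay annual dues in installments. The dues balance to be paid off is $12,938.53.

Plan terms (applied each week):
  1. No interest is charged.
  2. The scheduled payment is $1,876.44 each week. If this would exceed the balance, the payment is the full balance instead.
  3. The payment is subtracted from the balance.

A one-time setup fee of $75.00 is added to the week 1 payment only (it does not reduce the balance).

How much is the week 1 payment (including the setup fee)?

$1,951.44

Week 1: opening $12,938.53; payment $1,876.44 (+ $75.00 fee); balance $11,062.09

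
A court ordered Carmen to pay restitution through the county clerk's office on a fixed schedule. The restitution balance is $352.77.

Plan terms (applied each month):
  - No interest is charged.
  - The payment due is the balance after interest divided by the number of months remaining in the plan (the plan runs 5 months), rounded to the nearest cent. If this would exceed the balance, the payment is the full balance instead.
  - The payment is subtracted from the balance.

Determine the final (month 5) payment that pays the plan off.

$70.55

Month 1: opening $352.77; payment $70.55; balance $282.22
Month 2: opening $282.22; payment $70.56; balance $211.66
Month 3: opening $211.66; payment $70.55; balance $141.11
Month 4: opening $141.11; payment $70.56; balance $70.55
Month 5: opening $70.55; payment $70.55; balance $0.00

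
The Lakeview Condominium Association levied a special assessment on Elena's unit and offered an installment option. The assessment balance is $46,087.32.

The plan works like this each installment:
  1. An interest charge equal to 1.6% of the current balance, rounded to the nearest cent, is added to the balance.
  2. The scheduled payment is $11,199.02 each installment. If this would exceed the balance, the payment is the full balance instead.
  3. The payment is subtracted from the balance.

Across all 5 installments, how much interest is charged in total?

# | Opening | Interest | Payment | End bal
1 | $46,087.32 | $737.40 | $11,199.02 | $35,625.70
2 | $35,625.70 | $570.01 | $11,199.02 | $24,996.69
3 | $24,996.69 | $399.95 | $11,199.02 | $14,197.62
4 | $14,197.62 | $227.16 | $11,199.02 | $3,225.76
5 | $3,225.76 | $51.61 | $3,277.37 | $0.00
Total interest: $737.40 + $570.01 + $399.95 + $227.16 + $51.61 = $1,986.13

$1,986.13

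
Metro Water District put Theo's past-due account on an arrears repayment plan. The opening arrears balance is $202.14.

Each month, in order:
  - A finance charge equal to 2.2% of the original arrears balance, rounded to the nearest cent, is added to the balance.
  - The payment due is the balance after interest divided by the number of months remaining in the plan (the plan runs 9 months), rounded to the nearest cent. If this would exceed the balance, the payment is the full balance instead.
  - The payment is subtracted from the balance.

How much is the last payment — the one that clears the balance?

$35.05

# | Opening | Interest | Payment | End bal
1 | $202.14 | $4.45 | $22.95 | $183.64
2 | $183.64 | $4.45 | $23.51 | $164.58
3 | $164.58 | $4.45 | $24.15 | $144.88
4 | $144.88 | $4.45 | $24.89 | $124.44
5 | $124.44 | $4.45 | $25.78 | $103.11
6 | $103.11 | $4.45 | $26.89 | $80.67
7 | $80.67 | $4.45 | $28.37 | $56.75
8 | $56.75 | $4.45 | $30.60 | $30.60
9 | $30.60 | $4.45 | $35.05 | $0.00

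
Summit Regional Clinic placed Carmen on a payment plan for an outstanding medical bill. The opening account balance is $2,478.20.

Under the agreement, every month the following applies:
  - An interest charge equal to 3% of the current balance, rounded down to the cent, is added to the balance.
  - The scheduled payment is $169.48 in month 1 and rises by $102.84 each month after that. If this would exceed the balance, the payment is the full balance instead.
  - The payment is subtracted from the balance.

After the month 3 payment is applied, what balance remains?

$1,872.53

Month 1: $2,478.20 +$74.34 interest = $2,552.54; pay $169.48 → $2,383.06
Month 2: $2,383.06 +$71.49 interest = $2,454.55; pay $272.32 → $2,182.23
Month 3: $2,182.23 +$65.46 interest = $2,247.69; pay $375.16 → $1,872.53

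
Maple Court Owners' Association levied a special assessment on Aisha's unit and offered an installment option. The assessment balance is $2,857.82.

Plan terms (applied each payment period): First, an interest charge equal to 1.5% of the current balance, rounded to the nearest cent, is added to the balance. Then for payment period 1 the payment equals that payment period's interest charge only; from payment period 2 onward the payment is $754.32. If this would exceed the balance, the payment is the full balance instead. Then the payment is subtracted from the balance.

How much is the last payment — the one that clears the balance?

$701.66

Payment period 1: $2,857.82 +$42.87 interest = $2,900.69; pay $42.87 → $2,857.82
Payment period 2: $2,857.82 +$42.87 interest = $2,900.69; pay $754.32 → $2,146.37
Payment period 3: $2,146.37 +$32.20 interest = $2,178.57; pay $754.32 → $1,424.25
Payment period 4: $1,424.25 +$21.36 interest = $1,445.61; pay $754.32 → $691.29
Payment period 5: $691.29 +$10.37 interest = $701.66; pay $701.66 → $0.00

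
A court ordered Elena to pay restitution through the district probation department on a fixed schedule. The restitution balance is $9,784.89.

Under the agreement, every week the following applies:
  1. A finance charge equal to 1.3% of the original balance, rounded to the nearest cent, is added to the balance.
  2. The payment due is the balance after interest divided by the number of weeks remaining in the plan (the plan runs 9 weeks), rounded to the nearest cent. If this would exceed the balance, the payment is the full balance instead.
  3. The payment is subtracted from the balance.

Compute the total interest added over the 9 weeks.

Week 1: $9,784.89 +$127.20 interest = $9,912.09; pay $1,101.34 → $8,810.75
Week 2: $8,810.75 +$127.20 interest = $8,937.95; pay $1,117.24 → $7,820.71
Week 3: $7,820.71 +$127.20 interest = $7,947.91; pay $1,135.42 → $6,812.49
Week 4: $6,812.49 +$127.20 interest = $6,939.69; pay $1,156.62 → $5,783.07
Week 5: $5,783.07 +$127.20 interest = $5,910.27; pay $1,182.05 → $4,728.22
Week 6: $4,728.22 +$127.20 interest = $4,855.42; pay $1,213.86 → $3,641.56
Week 7: $3,641.56 +$127.20 interest = $3,768.76; pay $1,256.25 → $2,512.51
Week 8: $2,512.51 +$127.20 interest = $2,639.71; pay $1,319.86 → $1,319.85
Week 9: $1,319.85 +$127.20 interest = $1,447.05; pay $1,447.05 → $0.00
Total interest: $127.20 + $127.20 + $127.20 + $127.20 + $127.20 + $127.20 + $127.20 + $127.20 + $127.20 = $1,144.80

$1,144.80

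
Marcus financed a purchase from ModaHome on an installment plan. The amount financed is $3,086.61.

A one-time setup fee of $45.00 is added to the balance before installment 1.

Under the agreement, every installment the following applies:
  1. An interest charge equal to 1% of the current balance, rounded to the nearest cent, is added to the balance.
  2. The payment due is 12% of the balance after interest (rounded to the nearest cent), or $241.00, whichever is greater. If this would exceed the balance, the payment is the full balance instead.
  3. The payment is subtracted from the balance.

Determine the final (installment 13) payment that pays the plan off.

Installment 1: $3,131.61 +$31.32 interest = $3,162.93; pay $379.55 → $2,783.38
Installment 2: $2,783.38 +$27.83 interest = $2,811.21; pay $337.35 → $2,473.86
Installment 3: $2,473.86 +$24.74 interest = $2,498.60; pay $299.83 → $2,198.77
Installment 4: $2,198.77 +$21.99 interest = $2,220.76; pay $266.49 → $1,954.27
Installment 5: $1,954.27 +$19.54 interest = $1,973.81; pay $241.00 → $1,732.81
Installment 6: $1,732.81 +$17.33 interest = $1,750.14; pay $241.00 → $1,509.14
Installment 7: $1,509.14 +$15.09 interest = $1,524.23; pay $241.00 → $1,283.23
Installment 8: $1,283.23 +$12.83 interest = $1,296.06; pay $241.00 → $1,055.06
Installment 9: $1,055.06 +$10.55 interest = $1,065.61; pay $241.00 → $824.61
Installment 10: $824.61 +$8.25 interest = $832.86; pay $241.00 → $591.86
Installment 11: $591.86 +$5.92 interest = $597.78; pay $241.00 → $356.78
Installment 12: $356.78 +$3.57 interest = $360.35; pay $241.00 → $119.35
Installment 13: $119.35 +$1.19 interest = $120.54; pay $120.54 → $0.00

$120.54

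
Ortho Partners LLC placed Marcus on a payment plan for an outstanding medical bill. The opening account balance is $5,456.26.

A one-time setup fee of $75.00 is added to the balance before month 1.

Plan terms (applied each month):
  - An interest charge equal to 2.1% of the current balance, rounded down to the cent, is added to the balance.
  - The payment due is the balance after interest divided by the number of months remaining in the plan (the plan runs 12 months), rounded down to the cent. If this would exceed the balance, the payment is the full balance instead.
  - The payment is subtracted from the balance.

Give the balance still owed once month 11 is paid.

$579.33

Month 1: $5,531.26 +$116.15 interest = $5,647.41; pay $470.61 → $5,176.80
Month 2: $5,176.80 +$108.71 interest = $5,285.51; pay $480.50 → $4,805.01
Month 3: $4,805.01 +$100.90 interest = $4,905.91; pay $490.59 → $4,415.32
Month 4: $4,415.32 +$92.72 interest = $4,508.04; pay $500.89 → $4,007.15
Month 5: $4,007.15 +$84.15 interest = $4,091.30; pay $511.41 → $3,579.89
Month 6: $3,579.89 +$75.17 interest = $3,655.06; pay $522.15 → $3,132.91
Month 7: $3,132.91 +$65.79 interest = $3,198.70; pay $533.11 → $2,665.59
Month 8: $2,665.59 +$55.97 interest = $2,721.56; pay $544.31 → $2,177.25
Month 9: $2,177.25 +$45.72 interest = $2,222.97; pay $555.74 → $1,667.23
Month 10: $1,667.23 +$35.01 interest = $1,702.24; pay $567.41 → $1,134.83
Month 11: $1,134.83 +$23.83 interest = $1,158.66; pay $579.33 → $579.33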